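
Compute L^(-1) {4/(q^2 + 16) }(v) sin(4 * v) 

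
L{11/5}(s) 11/(5 * s)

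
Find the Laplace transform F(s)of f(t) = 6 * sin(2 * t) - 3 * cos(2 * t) 12/(s^2 + 4) - 3 * s/(s^2 + 4)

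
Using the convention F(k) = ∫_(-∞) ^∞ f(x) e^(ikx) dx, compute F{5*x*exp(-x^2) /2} 5*I*sqrt(pi)*k*exp(-k^2/4) /4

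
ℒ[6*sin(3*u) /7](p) 18/(7*(p^2+9) ) 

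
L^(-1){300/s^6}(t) 5*t^5/2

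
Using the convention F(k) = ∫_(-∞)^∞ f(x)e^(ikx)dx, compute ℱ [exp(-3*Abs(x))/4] 3/(2*(k^2 + 9))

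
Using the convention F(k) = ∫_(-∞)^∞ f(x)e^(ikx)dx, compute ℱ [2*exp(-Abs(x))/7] 4/(7*(k^2 + 1))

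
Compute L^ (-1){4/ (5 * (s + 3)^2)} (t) 4 * t * exp (-3 * t)/5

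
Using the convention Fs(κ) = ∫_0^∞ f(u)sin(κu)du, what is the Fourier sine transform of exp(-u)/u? atan(κ)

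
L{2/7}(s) 2/(7 * s)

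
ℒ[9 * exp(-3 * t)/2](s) 9/(2 * (s+3))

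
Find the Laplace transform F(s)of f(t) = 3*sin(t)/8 3/(8*(s^2 + 1))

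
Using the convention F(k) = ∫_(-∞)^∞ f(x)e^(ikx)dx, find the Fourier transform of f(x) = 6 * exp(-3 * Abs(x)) 36/(k^2 + 9)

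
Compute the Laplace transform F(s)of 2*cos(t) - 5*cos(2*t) 2*s/(s^2 + 1) - 5*s/(s^2 + 4)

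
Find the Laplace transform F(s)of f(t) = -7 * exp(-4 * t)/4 -7/(4 * s + 16)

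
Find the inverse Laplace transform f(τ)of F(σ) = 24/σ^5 τ^4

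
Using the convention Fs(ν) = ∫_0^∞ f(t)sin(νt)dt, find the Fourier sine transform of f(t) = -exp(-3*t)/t -atan(ν/3)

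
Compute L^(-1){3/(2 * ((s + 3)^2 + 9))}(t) exp(-3 * t) * sin(3 * t)/2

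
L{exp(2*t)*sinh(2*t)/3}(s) 2/(3*s*(s - 4))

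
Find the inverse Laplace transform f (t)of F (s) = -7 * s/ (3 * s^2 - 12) -7 * cosh (2 * t)/3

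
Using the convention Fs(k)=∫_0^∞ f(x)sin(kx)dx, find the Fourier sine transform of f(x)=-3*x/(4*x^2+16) -3*pi*exp(-2*k)/8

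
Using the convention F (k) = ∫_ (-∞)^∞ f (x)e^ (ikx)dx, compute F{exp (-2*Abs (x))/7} 4/ (7*(k^2 + 4))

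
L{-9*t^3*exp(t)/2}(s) -27/(s - 1)^4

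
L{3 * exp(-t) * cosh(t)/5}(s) 3 * (s + 1)/(5 * s * (s + 2))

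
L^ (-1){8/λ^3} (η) 4 * η^2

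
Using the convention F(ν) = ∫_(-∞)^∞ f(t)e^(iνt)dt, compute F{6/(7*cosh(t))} 6*pi/(7*cosh(pi*ν/2))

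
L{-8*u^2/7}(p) -16/(7*p^3) 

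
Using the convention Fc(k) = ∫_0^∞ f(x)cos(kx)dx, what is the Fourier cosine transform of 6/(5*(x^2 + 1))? 3*pi*exp(-k)/5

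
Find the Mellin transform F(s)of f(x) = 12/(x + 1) 12*pi*csc(pi*s)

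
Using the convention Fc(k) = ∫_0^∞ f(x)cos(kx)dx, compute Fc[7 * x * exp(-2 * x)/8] 7 * (4 - k^2)/(8 * (k^2 + 4)^2)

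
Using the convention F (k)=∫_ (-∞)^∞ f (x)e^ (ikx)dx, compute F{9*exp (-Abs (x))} 18/ (k^2 + 1)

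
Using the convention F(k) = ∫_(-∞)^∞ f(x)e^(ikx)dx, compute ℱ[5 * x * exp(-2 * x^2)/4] 5 * sqrt(2) * I * sqrt(pi) * k * exp(-k^2/8)/32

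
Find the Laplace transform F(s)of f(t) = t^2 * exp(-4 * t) 2/(s + 4)^3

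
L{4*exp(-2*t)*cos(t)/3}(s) 4*(s + 2)/(3*((s + 2)^2 + 1))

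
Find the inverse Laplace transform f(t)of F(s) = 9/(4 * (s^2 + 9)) 3 * sin(3 * t)/4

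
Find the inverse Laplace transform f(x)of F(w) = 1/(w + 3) exp(-3*x)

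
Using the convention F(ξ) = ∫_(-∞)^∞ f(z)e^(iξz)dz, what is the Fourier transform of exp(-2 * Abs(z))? 4/(ξ^2 + 4)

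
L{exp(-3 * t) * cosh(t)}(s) (s+3)/((s+3)^2-1)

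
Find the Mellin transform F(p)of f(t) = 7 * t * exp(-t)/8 7 * gamma(p + 1)/8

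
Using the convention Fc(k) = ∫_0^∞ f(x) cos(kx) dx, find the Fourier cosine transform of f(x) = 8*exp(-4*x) 32/(k^2 + 16) 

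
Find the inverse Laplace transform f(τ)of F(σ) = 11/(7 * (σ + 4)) 11 * exp(-4 * τ)/7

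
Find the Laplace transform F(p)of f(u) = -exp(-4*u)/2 -1/(2*p + 8)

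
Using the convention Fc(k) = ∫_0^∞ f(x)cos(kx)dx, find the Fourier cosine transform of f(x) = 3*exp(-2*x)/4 3/(2*(k^2 + 4))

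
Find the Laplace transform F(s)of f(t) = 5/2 5/(2 * s)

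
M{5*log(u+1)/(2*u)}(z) -5*pi*csc(pi*z)/(2*z - 2)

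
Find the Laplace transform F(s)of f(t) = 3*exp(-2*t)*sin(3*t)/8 9/(8*((s + 2)^2 + 9))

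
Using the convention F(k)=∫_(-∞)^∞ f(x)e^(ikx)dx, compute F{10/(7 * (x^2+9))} 10 * pi * exp(-3 * Abs(k))/21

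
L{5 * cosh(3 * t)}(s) 5 * s/(s^2-9)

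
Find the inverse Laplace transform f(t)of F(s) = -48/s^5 -2 * t^4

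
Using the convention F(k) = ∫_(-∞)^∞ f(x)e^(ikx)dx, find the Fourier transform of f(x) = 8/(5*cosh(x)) 8*pi/(5*cosh(pi*k/2))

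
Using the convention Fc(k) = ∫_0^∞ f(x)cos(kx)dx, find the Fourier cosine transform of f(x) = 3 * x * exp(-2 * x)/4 3 * (4 - k^2)/(4 * (k^2 + 4)^2)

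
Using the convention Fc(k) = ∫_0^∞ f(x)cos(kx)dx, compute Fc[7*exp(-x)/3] 7/(3*(k^2 + 1))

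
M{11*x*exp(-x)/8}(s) 11*gamma(s + 1)/8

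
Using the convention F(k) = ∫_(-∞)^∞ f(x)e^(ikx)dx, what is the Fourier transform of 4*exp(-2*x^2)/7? 2*sqrt(2)*sqrt(pi)*exp(-k^2/8)/7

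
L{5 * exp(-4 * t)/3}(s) 5/(3 * (s+4))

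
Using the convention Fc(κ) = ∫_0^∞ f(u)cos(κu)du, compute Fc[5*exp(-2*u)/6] 5/(3*(κ^2 + 4))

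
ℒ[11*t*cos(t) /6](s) 11*(s^2 - 1) /(6*(s^2 + 1) ^2) 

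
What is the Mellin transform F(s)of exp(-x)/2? gamma(s)/2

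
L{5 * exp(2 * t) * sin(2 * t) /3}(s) 10/(3 * ((s - 2) ^2 + 4) ) 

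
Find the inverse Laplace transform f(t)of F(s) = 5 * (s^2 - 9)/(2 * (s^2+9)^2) 5 * t * cos(3 * t)/2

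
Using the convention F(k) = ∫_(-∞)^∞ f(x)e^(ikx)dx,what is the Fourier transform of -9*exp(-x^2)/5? -9*sqrt(pi)*exp(-k^2/4)/5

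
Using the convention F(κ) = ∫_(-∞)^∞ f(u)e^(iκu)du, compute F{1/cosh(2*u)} pi/(2*cosh(pi*κ/4))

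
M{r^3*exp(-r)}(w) gamma(w + 3)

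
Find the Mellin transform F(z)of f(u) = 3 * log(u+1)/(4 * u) -3 * pi * csc(pi * z)/(4 * z - 4)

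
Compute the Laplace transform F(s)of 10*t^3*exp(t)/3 20/(s - 1)^4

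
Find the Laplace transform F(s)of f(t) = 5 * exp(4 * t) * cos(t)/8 5 * (s - 4)/(8 * ((s - 4)^2+1))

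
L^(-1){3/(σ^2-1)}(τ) 3*sinh(τ)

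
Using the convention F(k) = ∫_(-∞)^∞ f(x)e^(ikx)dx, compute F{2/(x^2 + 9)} 2*pi*exp(-3*Abs(k))/3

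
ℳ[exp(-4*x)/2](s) gamma(s)/(2*2^(2*s))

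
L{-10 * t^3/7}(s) -60/(7 * s^4)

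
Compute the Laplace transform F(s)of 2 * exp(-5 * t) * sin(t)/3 2/(3 * ((s+5)^2+1))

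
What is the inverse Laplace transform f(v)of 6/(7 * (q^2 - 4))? 3 * sinh(2 * v)/7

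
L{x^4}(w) 24/w^5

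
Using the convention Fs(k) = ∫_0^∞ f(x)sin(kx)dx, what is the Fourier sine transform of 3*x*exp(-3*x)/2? 9*k/(k^2 + 9)^2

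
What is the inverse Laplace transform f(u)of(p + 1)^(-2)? u*exp(-u)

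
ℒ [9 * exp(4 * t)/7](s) 9/(7 * (s - 4))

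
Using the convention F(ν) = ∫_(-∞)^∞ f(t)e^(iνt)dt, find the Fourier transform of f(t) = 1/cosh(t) pi/cosh(pi * ν/2)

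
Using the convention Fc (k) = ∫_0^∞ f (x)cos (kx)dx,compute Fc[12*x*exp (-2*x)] 12*(4 - k^2)/ (k^2 + 4)^2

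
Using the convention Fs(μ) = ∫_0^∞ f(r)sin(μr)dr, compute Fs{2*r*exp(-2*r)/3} 8*μ/(3*(μ^2+4)^2)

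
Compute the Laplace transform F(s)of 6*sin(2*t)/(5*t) 6*atan(2/s)/5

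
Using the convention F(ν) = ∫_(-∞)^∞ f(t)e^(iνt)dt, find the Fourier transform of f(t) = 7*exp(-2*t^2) 7*sqrt(2)*sqrt(pi)*exp(-ν^2/8)/2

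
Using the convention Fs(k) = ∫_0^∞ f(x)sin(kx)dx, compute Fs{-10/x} -5 * pi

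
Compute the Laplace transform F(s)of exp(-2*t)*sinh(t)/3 1/(3*((s + 2)^2 - 1))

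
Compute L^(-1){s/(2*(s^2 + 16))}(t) cos(4*t)/2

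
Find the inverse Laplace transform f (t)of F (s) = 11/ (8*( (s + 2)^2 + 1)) 11*exp (-2*t)*sin (t)/8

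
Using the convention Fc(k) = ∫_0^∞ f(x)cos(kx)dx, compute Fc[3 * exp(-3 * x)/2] 9/(2 * (k^2 + 9))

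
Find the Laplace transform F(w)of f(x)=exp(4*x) 1/(w - 4)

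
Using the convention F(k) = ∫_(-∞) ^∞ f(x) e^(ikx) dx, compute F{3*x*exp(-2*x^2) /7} 3*sqrt(2)*I*sqrt(pi)*k*exp(-k^2/8) /56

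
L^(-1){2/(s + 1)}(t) 2*exp(-t)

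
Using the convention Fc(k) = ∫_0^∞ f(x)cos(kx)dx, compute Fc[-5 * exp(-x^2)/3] -5 * sqrt(pi) * exp(-k^2/4)/6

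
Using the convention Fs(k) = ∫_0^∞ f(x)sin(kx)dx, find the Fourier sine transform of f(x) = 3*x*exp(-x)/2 3*k/(k^2 + 1)^2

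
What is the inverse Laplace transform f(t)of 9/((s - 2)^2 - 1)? 9 * exp(2 * t) * sinh(t)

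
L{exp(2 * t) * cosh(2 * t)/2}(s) (s - 2)/(2 * s * (s - 4))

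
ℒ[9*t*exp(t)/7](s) 9/(7*(s - 1)^2)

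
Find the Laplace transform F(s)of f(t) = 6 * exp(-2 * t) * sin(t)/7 6/(7 * ((s + 2)^2 + 1))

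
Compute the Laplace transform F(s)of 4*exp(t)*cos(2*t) 4*(s - 1)/((s - 1)^2 + 4)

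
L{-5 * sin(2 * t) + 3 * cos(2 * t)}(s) 3 * s/(s^2 + 4)-10/(s^2 + 4)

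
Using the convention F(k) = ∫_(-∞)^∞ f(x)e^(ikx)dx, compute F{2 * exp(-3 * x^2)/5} 2 * sqrt(3) * sqrt(pi) * exp(-k^2/12)/15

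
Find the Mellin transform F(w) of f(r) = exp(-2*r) gamma(w) /2^w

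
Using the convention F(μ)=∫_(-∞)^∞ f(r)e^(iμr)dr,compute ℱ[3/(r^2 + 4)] 3 * pi * exp(-2 * Abs(μ))/2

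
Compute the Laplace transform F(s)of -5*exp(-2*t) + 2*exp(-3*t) 2/(s + 3) - 5/(s + 2)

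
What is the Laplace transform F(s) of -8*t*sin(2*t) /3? -32*s/(3*(s^2 + 4) ^2) 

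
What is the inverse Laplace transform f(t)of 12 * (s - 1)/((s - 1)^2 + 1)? 12 * exp(t) * cos(t)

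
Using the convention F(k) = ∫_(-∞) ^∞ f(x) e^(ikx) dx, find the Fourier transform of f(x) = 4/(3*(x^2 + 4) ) 2*pi*exp(-2*Abs(k) ) /3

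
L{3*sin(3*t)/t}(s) 3*atan(3/s)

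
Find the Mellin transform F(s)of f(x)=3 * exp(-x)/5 3 * gamma(s)/5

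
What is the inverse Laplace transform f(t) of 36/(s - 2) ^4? 6 * t^3 * exp(2 * t) 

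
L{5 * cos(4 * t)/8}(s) 5 * s/(8 * (s^2 + 16))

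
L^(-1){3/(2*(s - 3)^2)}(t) 3*t*exp(3*t)/2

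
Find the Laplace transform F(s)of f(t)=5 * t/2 5/(2 * s^2)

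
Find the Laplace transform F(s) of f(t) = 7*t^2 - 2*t 14/s^3 - 2/s^2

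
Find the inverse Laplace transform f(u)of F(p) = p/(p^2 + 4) cos(2*u)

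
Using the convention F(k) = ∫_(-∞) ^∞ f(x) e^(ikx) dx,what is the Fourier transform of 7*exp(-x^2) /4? 7*sqrt(pi)*exp(-k^2/4) /4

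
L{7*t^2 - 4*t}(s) 14/s^3 - 4/s^2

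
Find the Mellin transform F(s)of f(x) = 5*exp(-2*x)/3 5*gamma(s)/(3*2^s)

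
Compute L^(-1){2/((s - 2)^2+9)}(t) 2 * exp(2 * t) * sin(3 * t)/3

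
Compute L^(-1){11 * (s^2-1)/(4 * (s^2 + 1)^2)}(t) 11 * t * cos(t)/4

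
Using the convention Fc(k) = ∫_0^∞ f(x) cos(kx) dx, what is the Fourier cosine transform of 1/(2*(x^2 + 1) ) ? pi*exp(-k) /4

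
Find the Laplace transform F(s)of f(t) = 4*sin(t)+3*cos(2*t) 4/(s^2+1)+3*s/(s^2+4)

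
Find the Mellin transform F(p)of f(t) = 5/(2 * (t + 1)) 5 * pi * csc(pi * p)/2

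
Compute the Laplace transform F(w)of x w^(-2)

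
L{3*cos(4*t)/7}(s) 3*s/(7*(s^2+16))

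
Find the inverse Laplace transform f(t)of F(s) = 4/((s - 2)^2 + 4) 2*exp(2*t)*sin(2*t)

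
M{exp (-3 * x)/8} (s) gamma (s)/ (8 * 3^s)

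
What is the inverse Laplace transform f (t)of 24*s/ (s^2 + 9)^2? 4*t*sin (3*t)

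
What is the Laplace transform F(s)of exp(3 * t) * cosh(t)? (s - 3)/((s - 3)^2 - 1)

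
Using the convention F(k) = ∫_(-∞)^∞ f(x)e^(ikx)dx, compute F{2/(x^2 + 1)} 2*pi*exp(-Abs(k))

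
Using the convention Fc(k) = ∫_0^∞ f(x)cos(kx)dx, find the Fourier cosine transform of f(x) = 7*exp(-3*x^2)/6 7*sqrt(3)*sqrt(pi)*exp(-k^2/12)/36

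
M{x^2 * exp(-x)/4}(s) gamma(s + 2)/4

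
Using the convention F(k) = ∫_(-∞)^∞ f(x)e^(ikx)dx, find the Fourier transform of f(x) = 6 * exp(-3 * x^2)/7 2 * sqrt(3) * sqrt(pi) * exp(-k^2/12)/7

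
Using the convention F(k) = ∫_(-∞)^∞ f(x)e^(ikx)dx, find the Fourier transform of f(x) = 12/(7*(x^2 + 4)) 6*pi*exp(-2*Abs(k))/7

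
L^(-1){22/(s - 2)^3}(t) 11 * t^2 * exp(2 * t)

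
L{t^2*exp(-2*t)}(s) 2/(s+2)^3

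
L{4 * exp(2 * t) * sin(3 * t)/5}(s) 12/(5 * ((s - 2)^2 + 9))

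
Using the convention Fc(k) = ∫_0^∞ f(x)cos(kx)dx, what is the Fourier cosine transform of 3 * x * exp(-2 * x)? 3 * (4 - k^2)/(k^2 + 4)^2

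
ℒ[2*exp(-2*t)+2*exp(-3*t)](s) 2/(s+3)+2/(s+2)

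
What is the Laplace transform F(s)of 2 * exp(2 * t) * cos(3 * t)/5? 2 * (s - 2)/(5 * ((s - 2)^2 + 9))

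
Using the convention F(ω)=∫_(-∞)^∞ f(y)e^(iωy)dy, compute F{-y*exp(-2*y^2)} -sqrt(2)*I*sqrt(pi)*ω*exp(-ω^2/8)/8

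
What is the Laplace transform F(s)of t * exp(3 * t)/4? 1/(4 * (s - 3)^2)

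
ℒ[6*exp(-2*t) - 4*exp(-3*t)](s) 6/(s + 2) - 4/(s + 3)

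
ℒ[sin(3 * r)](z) 3/(z^2 + 9)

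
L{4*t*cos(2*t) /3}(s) 4*(s^2-4) /(3*(s^2 + 4) ^2) 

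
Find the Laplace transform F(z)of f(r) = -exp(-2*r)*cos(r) (-z - 2)/((z+2)^2+1)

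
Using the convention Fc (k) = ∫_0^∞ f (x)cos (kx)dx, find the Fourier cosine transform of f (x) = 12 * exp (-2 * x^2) 3 * sqrt (2) * sqrt (pi) * exp (-k^2/8)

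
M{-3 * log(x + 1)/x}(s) 3 * pi * csc(pi * s)/(s - 1)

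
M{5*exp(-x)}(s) 5*gamma(s)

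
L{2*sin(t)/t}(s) 2*atan(1/s)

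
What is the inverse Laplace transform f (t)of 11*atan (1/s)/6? 11*sin (t)/ (6*t)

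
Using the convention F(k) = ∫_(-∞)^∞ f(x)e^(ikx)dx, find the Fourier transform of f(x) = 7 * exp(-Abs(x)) 14/(k^2 + 1)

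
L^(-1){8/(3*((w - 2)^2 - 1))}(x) 8*exp(2*x)*sinh(x)/3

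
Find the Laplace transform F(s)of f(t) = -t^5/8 -15/s^6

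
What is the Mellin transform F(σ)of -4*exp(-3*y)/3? -4*gamma(σ)/(3*3^σ)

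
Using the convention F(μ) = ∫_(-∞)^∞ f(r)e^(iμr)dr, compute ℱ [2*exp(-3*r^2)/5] 2*sqrt(3)*sqrt(pi)*exp(-μ^2/12)/15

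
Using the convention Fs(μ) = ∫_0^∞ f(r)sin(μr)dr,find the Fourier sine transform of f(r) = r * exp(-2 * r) 4 * μ/(μ^2+4)^2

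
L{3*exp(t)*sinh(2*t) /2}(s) 3/((s - 1) ^2 - 4) 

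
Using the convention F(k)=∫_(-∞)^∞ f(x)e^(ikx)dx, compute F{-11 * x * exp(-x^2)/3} -11 * I * sqrt(pi) * k * exp(-k^2/4)/6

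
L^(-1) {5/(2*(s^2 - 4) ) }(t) 5*sinh(2*t) /4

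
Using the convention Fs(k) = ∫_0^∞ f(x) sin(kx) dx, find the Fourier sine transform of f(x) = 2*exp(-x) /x 2*atan(k) 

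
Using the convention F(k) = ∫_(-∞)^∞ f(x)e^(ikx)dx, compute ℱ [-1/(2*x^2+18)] -pi*exp(-3*Abs(k))/6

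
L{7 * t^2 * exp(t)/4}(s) 7/(2 * (s - 1)^3)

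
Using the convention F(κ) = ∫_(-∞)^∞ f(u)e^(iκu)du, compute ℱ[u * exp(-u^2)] I * sqrt(pi) * κ * exp(-κ^2/4)/2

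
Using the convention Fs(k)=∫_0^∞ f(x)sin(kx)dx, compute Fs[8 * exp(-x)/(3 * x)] 8 * atan(k)/3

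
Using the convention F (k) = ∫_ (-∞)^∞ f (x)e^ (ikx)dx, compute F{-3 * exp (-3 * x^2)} -sqrt (3) * sqrt (pi) * exp (-k^2/12)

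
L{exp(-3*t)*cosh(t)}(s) (s + 3)/((s + 3)^2 - 1)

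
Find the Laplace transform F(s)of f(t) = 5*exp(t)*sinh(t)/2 5/(2*s*(s - 2))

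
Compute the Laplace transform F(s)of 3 3/s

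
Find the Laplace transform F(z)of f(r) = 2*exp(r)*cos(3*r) 2*(z - 1)/((z - 1)^2 + 9)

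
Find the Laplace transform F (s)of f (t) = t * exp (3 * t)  (s - 3)^ (-2)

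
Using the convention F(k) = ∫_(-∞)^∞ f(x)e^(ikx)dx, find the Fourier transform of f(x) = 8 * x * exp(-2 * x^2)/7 sqrt(2) * I * sqrt(pi) * k * exp(-k^2/8)/7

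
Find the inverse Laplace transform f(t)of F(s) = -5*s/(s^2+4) -5*cos(2*t)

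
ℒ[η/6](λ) 1/(6 * λ^2)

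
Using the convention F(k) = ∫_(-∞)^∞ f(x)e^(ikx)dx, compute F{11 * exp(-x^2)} 11 * sqrt(pi) * exp(-k^2/4)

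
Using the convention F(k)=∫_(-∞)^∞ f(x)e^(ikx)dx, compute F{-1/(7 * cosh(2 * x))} -pi/(14 * cosh(pi * k/4))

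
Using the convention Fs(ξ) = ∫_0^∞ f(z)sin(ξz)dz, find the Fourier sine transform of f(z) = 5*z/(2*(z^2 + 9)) 5*pi*exp(-3*ξ)/4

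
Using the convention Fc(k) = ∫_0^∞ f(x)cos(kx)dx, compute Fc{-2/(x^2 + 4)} -pi * exp(-2 * k)/2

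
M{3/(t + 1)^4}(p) gamma(p) * gamma(4 - p)/2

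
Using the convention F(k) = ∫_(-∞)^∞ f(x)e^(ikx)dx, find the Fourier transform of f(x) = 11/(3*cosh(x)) 11*pi/(3*cosh(pi*k/2))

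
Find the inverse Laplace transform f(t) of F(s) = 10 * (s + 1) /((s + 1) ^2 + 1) 10 * exp(-t) * cos(t) 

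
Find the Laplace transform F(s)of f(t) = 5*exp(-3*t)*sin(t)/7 5/(7*((s + 3)^2 + 1))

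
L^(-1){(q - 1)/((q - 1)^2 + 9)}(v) exp(v)*cos(3*v)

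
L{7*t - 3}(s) 7/s^2 - 3/s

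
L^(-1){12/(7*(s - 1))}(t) 12*exp(t)/7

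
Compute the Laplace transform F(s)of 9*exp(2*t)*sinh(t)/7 9/(7*((s - 2)^2 - 1))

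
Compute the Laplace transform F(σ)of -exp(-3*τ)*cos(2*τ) (-σ - 3)/((σ + 3)^2 + 4)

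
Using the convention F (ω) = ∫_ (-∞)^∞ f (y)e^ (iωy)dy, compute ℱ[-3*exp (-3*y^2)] -sqrt (3)*sqrt (pi)*exp (-ω^2/12)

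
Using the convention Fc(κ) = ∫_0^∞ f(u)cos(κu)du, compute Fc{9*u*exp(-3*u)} 9*(9 - κ^2)/(κ^2 + 9)^2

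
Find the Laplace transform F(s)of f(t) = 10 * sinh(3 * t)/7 30/(7 * (s^2-9))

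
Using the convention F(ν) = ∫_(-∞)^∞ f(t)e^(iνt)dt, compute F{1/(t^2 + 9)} pi*exp(-3*Abs(ν))/3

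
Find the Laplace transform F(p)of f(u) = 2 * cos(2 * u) 2 * p/(p^2+4)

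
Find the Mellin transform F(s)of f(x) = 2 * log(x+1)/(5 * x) -2 * pi * csc(pi * s)/(5 * s - 5)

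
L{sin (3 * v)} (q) 3/ (q^2 + 9)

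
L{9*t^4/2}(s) 108/s^5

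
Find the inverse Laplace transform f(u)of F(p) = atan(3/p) sin(3 * u)/u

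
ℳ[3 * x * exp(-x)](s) 3 * gamma(s + 1)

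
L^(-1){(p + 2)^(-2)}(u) u*exp(-2*u)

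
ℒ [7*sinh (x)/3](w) 7/ (3*(w^2 - 1))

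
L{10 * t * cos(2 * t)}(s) 10 * (s^2 - 4)/(s^2+4)^2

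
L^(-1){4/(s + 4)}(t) 4*exp(-4*t)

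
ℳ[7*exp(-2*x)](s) 7*gamma(s)/2^s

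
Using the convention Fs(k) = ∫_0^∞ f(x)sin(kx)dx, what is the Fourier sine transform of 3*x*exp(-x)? 6*k/(k^2 + 1)^2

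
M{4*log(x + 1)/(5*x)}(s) -4*pi*csc(pi*s)/(5*s - 5)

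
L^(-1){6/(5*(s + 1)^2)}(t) 6*t*exp(-t)/5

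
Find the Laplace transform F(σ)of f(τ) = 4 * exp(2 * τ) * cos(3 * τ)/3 4 * (σ - 2)/(3 * ((σ - 2)^2 + 9))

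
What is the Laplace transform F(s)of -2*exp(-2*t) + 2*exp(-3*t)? 2/(s + 3) - 2/(s + 2)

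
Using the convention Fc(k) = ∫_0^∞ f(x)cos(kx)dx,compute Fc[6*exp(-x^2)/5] 3*sqrt(pi)*exp(-k^2/4)/5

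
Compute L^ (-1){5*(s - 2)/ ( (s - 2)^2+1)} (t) 5*exp (2*t)*cos (t)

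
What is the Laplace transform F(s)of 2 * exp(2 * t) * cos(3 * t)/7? 2 * (s - 2)/(7 * ((s - 2)^2 + 9))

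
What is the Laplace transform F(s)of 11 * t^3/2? 33/s^4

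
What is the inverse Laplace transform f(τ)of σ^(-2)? τ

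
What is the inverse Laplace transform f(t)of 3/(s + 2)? 3 * exp(-2 * t)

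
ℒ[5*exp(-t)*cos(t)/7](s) 5*(s + 1)/(7*((s + 1)^2 + 1))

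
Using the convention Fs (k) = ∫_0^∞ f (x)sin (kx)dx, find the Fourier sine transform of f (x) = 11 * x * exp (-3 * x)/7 66 * k/ (7 * (k^2+9)^2)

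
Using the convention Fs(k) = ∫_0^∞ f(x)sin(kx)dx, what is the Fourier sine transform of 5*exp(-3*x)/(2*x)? 5*atan(k/3)/2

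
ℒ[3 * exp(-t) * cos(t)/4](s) 3 * (s + 1)/(4 * ((s + 1)^2 + 1))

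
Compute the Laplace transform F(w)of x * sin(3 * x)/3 2 * w/(w^2 + 9)^2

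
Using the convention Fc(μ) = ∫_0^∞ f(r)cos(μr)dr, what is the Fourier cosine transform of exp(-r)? 1/(μ^2 + 1)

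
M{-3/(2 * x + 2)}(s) -3 * pi * csc(pi * s)/2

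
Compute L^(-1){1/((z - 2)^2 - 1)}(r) exp(2*r)*sinh(r)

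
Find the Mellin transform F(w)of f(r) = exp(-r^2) gamma(w/2)/2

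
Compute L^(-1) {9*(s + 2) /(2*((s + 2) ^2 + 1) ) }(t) 9*exp(-2*t)*cos(t) /2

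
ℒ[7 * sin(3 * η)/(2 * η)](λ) 7 * atan(3/λ)/2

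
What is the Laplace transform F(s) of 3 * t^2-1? 6/s^3-1/s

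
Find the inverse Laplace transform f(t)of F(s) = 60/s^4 10*t^3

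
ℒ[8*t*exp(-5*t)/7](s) 8/(7*(s + 5)^2)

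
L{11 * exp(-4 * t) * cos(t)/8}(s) 11 * (s + 4)/(8 * ((s + 4)^2 + 1))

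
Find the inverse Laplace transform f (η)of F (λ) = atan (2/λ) sin (2*η)/η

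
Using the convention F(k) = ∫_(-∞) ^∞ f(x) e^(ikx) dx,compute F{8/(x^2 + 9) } 8*pi*exp(-3*Abs(k) ) /3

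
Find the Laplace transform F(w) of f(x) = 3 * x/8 3/(8 * w^2) 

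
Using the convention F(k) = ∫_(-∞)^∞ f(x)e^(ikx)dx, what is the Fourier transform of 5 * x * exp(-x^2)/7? 5 * I * sqrt(pi) * k * exp(-k^2/4)/14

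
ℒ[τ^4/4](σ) 6/σ^5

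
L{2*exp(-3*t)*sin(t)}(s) 2/((s + 3)^2 + 1)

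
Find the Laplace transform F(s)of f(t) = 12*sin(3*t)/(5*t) 12*atan(3/s)/5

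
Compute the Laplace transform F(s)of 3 3/s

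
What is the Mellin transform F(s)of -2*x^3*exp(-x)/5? -2*gamma(s + 3)/5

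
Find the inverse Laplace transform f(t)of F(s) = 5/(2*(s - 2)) 5*exp(2*t)/2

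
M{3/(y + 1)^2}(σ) -3*pi*(σ - 1)/sin(pi*σ)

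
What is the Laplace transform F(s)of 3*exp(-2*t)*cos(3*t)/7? 3*(s + 2)/(7*((s + 2)^2 + 9))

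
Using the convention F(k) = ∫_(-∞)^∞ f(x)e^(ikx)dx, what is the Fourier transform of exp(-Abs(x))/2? 1/(k^2 + 1)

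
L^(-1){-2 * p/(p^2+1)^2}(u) -u * sin(u)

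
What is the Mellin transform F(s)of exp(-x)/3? gamma(s)/3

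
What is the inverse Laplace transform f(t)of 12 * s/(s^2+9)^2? 2 * t * sin(3 * t)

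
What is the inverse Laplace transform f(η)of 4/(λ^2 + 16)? sin(4 * η)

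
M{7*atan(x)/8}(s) -7*pi*sec(pi*s/2)/(16*s)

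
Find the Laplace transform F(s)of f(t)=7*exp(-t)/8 7/(8*(s + 1))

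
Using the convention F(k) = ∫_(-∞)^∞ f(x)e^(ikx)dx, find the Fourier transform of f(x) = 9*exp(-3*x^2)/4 3*sqrt(3)*sqrt(pi)*exp(-k^2/12)/4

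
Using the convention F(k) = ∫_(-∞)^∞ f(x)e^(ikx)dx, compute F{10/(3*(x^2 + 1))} 10*pi*exp(-Abs(k))/3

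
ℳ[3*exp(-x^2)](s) 3*gamma(s/2)/2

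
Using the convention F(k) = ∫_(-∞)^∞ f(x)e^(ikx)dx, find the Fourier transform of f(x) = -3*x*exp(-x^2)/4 -3*I*sqrt(pi)*k*exp(-k^2/4)/8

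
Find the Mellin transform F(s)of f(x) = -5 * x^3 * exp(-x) -5 * gamma(s + 3)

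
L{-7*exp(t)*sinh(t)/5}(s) -7/(5*s*(s - 2))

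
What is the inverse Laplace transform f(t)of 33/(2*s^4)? 11*t^3/4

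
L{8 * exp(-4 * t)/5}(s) 8/(5 * (s + 4))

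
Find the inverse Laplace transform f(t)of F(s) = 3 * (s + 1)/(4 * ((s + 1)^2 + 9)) 3 * exp(-t) * cos(3 * t)/4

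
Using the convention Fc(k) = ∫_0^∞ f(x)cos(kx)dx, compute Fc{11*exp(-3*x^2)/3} 11*sqrt(3)*sqrt(pi)*exp(-k^2/12)/18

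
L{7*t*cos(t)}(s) 7*(s^2 - 1)/(s^2 + 1)^2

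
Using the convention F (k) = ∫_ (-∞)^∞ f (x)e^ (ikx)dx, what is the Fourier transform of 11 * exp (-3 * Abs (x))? 66/ (k^2+9)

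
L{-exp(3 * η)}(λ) -1/(λ - 3)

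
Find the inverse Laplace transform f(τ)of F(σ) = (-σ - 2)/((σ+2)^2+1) -exp(-2*τ)*cos(τ)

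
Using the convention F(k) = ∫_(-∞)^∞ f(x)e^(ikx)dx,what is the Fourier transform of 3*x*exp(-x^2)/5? 3*I*sqrt(pi)*k*exp(-k^2/4)/10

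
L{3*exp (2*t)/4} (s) 3/ (4*(s - 2))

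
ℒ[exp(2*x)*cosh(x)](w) (w - 2)/((w - 2)^2 - 1)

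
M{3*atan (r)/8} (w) -3*pi*sec (pi*w/2)/ (16*w)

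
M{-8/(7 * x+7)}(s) -8 * pi * csc(pi * s)/7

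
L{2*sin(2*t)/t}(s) 2*atan(2/s)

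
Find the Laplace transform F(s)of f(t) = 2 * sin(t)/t 2 * atan(1/s)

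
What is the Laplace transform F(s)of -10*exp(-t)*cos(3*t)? 10*(-s - 1)/((s + 1)^2 + 9)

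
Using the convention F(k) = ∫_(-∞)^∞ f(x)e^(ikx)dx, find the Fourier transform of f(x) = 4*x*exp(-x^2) 2*I*sqrt(pi)*k*exp(-k^2/4)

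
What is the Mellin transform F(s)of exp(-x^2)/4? gamma(s/2)/8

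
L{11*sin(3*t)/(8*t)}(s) 11*atan(3/s)/8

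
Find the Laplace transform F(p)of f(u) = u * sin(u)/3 2 * p/(3 * (p^2 + 1)^2)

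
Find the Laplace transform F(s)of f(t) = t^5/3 40/s^6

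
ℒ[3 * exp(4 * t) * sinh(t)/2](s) 3/(2 * ((s - 4)^2 - 1))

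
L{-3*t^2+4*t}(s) 4/s^2 - 6/s^3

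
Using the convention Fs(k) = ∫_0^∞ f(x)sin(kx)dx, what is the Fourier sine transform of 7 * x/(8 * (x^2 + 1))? 7 * pi * exp(-k)/16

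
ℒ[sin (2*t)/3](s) 2/ (3*(s^2 + 4))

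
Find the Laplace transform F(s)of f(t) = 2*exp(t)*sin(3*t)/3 2/((s - 1)^2+9)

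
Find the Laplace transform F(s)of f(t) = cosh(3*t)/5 s/(5*(s^2 - 9))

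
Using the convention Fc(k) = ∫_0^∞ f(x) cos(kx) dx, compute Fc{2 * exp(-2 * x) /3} 4/(3 * (k^2+4) ) 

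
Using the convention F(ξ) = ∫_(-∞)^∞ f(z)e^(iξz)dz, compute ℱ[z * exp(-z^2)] I * sqrt(pi) * ξ * exp(-ξ^2/4)/2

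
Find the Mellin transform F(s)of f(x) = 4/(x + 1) 4*pi*csc(pi*s)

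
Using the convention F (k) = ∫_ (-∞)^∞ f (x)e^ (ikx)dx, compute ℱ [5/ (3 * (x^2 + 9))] 5 * pi * exp (-3 * Abs (k))/9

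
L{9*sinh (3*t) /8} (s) 27/ (8*(s^2 - 9) ) 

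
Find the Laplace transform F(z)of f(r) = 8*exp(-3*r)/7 8/(7*(z + 3))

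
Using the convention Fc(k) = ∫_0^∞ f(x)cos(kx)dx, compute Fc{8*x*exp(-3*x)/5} 8*(9 - k^2)/(5*(k^2 + 9)^2)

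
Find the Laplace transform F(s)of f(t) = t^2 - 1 2/s^3 - 1/s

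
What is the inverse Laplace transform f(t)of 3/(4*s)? 3/4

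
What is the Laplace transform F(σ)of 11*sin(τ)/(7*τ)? 11*atan(1/σ)/7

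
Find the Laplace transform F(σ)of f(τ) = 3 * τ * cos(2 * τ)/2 3 * (σ^2-4)/(2 * (σ^2+4)^2)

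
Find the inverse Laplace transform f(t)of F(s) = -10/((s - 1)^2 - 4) -5 * exp(t) * sinh(2 * t)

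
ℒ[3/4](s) 3/(4*s)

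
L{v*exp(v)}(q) (q - 1)^(-2)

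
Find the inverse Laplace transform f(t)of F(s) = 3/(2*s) 3/2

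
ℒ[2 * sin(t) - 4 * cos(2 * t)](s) 2/(s^2 + 1) - 4 * s/(s^2 + 4)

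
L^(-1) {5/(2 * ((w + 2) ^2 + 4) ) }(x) 5 * exp(-2 * x) * sin(2 * x) /4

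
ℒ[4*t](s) 4/s^2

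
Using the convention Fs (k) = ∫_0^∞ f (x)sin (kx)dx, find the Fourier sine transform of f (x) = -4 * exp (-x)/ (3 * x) -4 * atan (k)/3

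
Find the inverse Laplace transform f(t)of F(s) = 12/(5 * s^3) 6 * t^2/5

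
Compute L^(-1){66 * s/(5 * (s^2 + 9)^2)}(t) 11 * t * sin(3 * t)/5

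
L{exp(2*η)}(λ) 1/(λ - 2)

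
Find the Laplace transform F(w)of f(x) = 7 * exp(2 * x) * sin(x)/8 7/(8 * ((w - 2)^2 + 1))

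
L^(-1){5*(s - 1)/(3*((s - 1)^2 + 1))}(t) 5*exp(t)*cos(t)/3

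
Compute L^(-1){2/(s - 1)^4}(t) t^3 * exp(t)/3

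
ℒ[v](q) q^(-2)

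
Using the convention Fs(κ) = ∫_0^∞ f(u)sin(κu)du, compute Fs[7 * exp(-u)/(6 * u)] 7 * atan(κ)/6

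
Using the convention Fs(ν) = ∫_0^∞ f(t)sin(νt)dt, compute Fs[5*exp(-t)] 5*ν/(ν^2+1)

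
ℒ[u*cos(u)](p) (p^2-1)/(p^2 + 1)^2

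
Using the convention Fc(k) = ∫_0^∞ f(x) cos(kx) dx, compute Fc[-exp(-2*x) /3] -2/(3*k^2 + 12) 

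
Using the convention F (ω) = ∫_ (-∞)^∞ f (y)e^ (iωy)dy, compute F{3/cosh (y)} 3 * pi/cosh (pi * ω/2)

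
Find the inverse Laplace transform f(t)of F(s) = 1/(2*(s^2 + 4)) sin(2*t)/4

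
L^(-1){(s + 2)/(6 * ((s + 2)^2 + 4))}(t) exp(-2 * t) * cos(2 * t)/6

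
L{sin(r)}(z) 1/(z^2 + 1)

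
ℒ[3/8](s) 3/(8*s)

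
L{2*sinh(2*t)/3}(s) 4/(3*(s^2 - 4))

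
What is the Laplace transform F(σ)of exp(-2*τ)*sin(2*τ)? 2/((σ + 2)^2 + 4)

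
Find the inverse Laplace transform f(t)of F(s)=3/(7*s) 3/7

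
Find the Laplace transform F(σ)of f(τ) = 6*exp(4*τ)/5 6/(5*(σ - 4))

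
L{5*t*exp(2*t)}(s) 5/(s - 2)^2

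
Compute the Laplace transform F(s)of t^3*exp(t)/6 (s - 1)^(-4)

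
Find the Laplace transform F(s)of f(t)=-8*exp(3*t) -8/(s - 3)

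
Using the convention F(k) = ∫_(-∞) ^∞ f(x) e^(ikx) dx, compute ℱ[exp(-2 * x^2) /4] sqrt(2) * sqrt(pi) * exp(-k^2/8) /8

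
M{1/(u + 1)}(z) pi*csc(pi*z)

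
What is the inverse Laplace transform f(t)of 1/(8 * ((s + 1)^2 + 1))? exp(-t) * sin(t)/8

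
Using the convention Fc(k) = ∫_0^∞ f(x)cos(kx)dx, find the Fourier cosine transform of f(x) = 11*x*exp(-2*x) 11*(4 - k^2)/(k^2+4)^2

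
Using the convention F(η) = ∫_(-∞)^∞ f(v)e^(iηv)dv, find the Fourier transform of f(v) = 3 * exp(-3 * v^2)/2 sqrt(3) * sqrt(pi) * exp(-η^2/12)/2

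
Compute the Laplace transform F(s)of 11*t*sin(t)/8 11*s/(4*(s^2 + 1)^2)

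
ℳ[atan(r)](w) -pi * sec(pi * w/2)/(2 * w)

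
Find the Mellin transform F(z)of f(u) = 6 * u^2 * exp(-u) 6 * gamma(z + 2)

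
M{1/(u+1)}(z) pi * csc(pi * z)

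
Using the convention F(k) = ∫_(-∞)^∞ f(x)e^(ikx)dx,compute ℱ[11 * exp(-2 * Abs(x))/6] 22/(3 * (k^2 + 4))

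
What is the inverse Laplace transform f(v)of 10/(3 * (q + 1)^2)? 10 * v * exp(-v)/3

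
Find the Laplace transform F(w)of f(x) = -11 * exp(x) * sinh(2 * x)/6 -11/(3 * (w - 1)^2 - 12)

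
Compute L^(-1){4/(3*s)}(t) 4/3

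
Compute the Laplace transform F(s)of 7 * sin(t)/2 7/(2 * (s^2 + 1))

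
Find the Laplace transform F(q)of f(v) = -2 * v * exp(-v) -2/(q + 1)^2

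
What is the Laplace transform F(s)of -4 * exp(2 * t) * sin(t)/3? -4/(3 * (s - 2)^2+3)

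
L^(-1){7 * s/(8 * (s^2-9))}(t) 7 * cosh(3 * t)/8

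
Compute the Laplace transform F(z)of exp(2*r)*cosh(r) (z - 2)/((z - 2)^2-1)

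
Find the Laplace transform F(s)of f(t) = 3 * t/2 3/(2 * s^2)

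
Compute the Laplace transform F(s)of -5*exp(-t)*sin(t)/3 -5/(3*(s + 1)^2 + 3)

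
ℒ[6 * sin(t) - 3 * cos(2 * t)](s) 6/(s^2 + 1) - 3 * s/(s^2 + 4)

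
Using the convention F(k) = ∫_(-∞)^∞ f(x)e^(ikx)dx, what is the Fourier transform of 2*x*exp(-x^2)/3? I*sqrt(pi)*k*exp(-k^2/4)/3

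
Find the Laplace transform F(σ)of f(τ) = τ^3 6/σ^4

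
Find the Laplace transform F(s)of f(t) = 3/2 3/(2*s)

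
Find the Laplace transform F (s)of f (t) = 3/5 3/ (5*s)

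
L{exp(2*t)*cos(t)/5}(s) (s - 2)/(5*((s - 2)^2 + 1))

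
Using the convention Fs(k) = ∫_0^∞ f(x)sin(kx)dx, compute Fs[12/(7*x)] 6*pi/7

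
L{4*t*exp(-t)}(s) 4/(s + 1)^2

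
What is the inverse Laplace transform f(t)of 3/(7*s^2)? 3*t/7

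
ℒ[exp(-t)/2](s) 1/(2*(s+1))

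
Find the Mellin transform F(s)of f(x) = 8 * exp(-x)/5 8 * gamma(s)/5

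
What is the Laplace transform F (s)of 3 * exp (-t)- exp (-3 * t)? 3/ (s + 1)-1/ (s + 3)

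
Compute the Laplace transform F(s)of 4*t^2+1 8/s^3+1/s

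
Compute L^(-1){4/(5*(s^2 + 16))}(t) sin(4*t)/5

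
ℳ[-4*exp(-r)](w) -4*gamma(w)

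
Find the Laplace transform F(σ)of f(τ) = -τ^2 -2/σ^3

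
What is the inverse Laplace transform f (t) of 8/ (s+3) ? 8*exp (-3*t) 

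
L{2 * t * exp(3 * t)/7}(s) 2/(7 * (s - 3)^2)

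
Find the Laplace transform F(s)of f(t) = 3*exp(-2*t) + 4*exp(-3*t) 3/(s + 2) + 4/(s + 3)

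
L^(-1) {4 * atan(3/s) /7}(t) 4 * sin(3 * t) /(7 * t) 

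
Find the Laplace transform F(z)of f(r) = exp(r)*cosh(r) (z - 1)/(z*(z - 2))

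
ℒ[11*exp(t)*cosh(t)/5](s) 11*(s - 1)/(5*s*(s - 2))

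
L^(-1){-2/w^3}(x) -x^2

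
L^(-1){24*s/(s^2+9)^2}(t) 4*t*sin(3*t)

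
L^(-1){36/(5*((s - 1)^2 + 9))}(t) 12*exp(t)*sin(3*t)/5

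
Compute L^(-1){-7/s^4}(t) -7*t^3/6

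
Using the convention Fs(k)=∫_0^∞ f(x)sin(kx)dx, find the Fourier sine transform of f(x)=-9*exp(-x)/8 -9*k/(8*k^2 + 8)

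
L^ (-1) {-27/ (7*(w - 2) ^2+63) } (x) -9*exp (2*x)*sin (3*x) /7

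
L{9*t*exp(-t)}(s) 9/(s + 1)^2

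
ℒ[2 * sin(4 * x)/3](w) 8/(3 * (w^2+16))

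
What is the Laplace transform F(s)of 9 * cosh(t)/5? 9 * s/(5 * (s^2 - 1))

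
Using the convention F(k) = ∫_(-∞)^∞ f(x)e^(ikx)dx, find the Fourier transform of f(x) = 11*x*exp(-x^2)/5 11*I*sqrt(pi)*k*exp(-k^2/4)/10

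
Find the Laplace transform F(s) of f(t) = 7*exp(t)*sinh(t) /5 7/(5*s*(s - 2) ) 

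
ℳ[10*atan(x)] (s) -5*pi*sec(pi*s/2)/s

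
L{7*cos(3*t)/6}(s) 7*s/(6*(s^2 + 9))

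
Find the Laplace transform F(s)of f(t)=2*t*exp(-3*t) 2/(s + 3)^2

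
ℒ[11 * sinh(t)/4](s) 11/(4 * (s^2 - 1))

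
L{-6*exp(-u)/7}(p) -6/(7*p + 7)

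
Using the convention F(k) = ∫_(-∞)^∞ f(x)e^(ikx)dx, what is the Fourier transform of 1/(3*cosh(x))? pi/(3*cosh(pi*k/2))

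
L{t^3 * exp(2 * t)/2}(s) 3/(s - 2)^4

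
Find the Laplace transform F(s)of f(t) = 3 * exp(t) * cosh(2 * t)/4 3 * (s - 1)/(4 * ((s - 1)^2 - 4))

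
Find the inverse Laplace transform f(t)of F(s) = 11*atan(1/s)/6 11*sin(t)/(6*t)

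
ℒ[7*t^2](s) 14/s^3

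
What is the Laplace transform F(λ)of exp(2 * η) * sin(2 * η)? 2/((λ - 2)^2 + 4)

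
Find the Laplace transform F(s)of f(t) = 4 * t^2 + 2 8/s^3 + 2/s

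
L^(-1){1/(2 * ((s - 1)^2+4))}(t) exp(t) * sin(2 * t)/4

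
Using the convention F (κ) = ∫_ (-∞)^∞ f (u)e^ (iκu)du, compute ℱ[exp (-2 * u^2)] sqrt (2) * sqrt (pi) * exp (-κ^2/8)/2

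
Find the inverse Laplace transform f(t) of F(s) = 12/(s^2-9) 4 * sinh(3 * t) 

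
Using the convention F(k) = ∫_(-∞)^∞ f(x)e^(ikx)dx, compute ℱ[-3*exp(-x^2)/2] -3*sqrt(pi)*exp(-k^2/4)/2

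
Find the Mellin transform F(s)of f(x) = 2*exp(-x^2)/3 gamma(s/2)/3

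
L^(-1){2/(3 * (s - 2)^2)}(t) 2 * t * exp(2 * t)/3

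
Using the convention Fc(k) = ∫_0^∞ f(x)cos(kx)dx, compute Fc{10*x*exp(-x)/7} 10*(1 - k^2)/(7*(k^2 + 1)^2)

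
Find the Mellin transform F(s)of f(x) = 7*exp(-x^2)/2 7*gamma(s/2)/4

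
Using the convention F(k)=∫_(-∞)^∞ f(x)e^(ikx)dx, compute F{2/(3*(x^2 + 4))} pi*exp(-2*Abs(k))/3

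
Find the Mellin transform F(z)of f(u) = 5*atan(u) -5*pi*sec(pi*z/2)/(2*z)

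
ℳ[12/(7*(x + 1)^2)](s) -12*pi*(s - 1)/(7*sin(pi*s))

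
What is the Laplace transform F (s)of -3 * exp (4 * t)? -3/ (s - 4)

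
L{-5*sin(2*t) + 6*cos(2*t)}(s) 6*s/(s^2 + 4)-10/(s^2 + 4)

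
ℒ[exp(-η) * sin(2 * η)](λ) 2/((λ+1) ^2+4) 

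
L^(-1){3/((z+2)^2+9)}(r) exp(-2 * r) * sin(3 * r)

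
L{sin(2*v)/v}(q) atan(2/q)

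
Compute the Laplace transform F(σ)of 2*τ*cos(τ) 2*(σ^2 - 1)/(σ^2 + 1)^2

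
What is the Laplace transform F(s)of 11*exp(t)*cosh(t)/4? 11*(s - 1)/(4*s*(s - 2))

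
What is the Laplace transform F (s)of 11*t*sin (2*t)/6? 22*s/ (3*(s^2 + 4)^2)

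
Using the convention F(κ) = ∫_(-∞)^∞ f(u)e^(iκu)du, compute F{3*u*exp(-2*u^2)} 3*sqrt(2)*I*sqrt(pi)*κ*exp(-κ^2/8)/8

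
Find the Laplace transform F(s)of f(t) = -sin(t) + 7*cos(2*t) 7*s/(s^2 + 4)-1/(s^2 + 1)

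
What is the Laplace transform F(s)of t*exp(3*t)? (s - 3)^(-2)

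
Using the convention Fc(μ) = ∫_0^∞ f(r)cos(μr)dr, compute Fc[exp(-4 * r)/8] 1/(2 * (μ^2 + 16))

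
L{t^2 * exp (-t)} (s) 2/ (s + 1)^3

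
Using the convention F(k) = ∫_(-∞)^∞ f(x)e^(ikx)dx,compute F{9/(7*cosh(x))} 9*pi/(7*cosh(pi*k/2))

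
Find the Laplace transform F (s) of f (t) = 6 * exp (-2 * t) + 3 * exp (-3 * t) 6/ (s + 2) + 3/ (s + 3) 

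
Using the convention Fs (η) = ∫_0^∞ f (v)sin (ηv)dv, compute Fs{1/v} pi/2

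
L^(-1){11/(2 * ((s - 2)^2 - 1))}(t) 11 * exp(2 * t) * sinh(t)/2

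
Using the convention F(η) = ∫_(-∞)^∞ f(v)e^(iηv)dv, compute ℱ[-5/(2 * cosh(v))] -5 * pi/(2 * cosh(pi * η/2))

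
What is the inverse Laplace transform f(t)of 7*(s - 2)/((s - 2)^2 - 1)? 7*exp(2*t)*cosh(t)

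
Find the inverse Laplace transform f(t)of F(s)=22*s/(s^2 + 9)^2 11*t*sin(3*t)/3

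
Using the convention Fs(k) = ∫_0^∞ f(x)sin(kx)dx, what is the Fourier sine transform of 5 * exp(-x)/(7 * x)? 5 * atan(k)/7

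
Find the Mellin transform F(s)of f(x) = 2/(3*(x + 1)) 2*pi*csc(pi*s)/3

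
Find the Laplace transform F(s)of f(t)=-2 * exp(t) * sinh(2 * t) -4/((s - 1)^2 - 4)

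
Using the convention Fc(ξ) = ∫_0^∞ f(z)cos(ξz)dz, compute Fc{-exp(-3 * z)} -3/(ξ^2 + 9)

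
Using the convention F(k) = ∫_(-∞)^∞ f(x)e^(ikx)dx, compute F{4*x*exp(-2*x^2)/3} sqrt(2)*I*sqrt(pi)*k*exp(-k^2/8)/6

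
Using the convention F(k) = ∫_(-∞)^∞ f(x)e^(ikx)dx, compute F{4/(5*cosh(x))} 4*pi/(5*cosh(pi*k/2))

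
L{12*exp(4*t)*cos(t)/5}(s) 12*(s - 4)/(5*((s - 4)^2+1))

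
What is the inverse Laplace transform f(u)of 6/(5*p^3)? 3*u^2/5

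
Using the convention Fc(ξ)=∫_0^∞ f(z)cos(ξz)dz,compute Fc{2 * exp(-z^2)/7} sqrt(pi) * exp(-ξ^2/4)/7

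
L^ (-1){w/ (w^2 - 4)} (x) cosh (2 * x)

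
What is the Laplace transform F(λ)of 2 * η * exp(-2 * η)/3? 2/(3 * (λ + 2)^2)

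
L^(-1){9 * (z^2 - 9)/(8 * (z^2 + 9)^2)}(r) 9 * r * cos(3 * r)/8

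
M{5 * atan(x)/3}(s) -5 * pi * sec(pi * s/2)/(6 * s)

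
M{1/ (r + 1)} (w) pi*csc (pi*w)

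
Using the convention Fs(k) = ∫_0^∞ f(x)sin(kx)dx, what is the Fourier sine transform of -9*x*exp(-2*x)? -36*k/(k^2 + 4)^2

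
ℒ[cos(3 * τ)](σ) σ/(σ^2 + 9)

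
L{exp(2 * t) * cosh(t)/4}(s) (s - 2)/(4 * ((s - 2)^2 - 1))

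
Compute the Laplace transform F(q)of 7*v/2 7/(2*q^2)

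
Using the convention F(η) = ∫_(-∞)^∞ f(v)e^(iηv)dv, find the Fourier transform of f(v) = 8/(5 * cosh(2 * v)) 4 * pi/(5 * cosh(pi * η/4))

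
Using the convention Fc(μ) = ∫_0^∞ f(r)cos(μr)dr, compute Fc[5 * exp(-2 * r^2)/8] 5 * sqrt(2) * sqrt(pi) * exp(-μ^2/8)/32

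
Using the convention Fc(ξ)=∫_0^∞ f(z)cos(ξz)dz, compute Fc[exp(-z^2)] sqrt(pi)*exp(-ξ^2/4)/2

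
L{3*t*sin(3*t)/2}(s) 9*s/(s^2+9)^2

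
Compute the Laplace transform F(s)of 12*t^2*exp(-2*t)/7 24/(7*(s + 2)^3)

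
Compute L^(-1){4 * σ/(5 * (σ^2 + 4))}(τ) 4 * cos(2 * τ)/5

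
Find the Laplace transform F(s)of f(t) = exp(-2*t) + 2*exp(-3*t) 2/(s + 3) + 1/(s + 2)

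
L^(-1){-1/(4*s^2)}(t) -t/4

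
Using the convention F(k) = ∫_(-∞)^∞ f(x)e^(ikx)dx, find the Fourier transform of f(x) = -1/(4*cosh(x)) -pi/(4*cosh(pi*k/2))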